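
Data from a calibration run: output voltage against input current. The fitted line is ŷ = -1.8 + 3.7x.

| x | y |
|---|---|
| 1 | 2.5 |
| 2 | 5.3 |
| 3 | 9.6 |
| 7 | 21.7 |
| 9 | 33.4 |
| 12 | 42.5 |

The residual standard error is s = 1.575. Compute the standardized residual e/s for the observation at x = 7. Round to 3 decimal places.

-1.524

ŷ = -1.8 + 3.7·7 = 24.1
e = 21.7 − 24.1 = -2.4
e/s = -2.4 / 1.575 = -1.524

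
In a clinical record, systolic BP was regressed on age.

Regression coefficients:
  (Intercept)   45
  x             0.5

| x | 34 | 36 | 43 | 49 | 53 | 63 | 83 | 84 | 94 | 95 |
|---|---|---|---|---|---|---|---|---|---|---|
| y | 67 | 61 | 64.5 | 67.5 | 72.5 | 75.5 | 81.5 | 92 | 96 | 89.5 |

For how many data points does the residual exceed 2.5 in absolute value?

5

x=34: ŷ = 45 + 0.5·34 = 62; r = 67 − 62 = 5
x=36: ŷ = 45 + 0.5·36 = 63; r = 61 − 63 = -2
x=43: ŷ = 45 + 0.5·43 = 66.5; r = 64.5 − 66.5 = -2
x=49: ŷ = 45 + 0.5·49 = 69.5; r = 67.5 − 69.5 = -2
x=53: ŷ = 45 + 0.5·53 = 71.5; r = 72.5 − 71.5 = 1
x=63: ŷ = 45 + 0.5·63 = 76.5; r = 75.5 − 76.5 = -1
x=83: ŷ = 45 + 0.5·83 = 86.5; r = 81.5 − 86.5 = -5
x=84: ŷ = 45 + 0.5·84 = 87; r = 92 − 87 = 5
x=94: ŷ = 45 + 0.5·94 = 92; r = 96 − 92 = 4
x=95: ŷ = 45 + 0.5·95 = 92.5; r = 89.5 − 92.5 = -3
|r| > 2.5: x=34 (|r|=5), x=83 (|r|=5), x=84 (|r|=5), x=94 (|r|=4), x=95 (|r|=3) → 5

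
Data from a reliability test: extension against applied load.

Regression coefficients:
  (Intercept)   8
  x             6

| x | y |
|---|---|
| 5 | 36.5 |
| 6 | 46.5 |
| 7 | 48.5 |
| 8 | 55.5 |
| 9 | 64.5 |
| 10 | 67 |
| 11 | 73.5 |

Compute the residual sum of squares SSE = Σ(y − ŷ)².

SSE = 18.5

x=5: ŷ = 8 + 6·5 = 38; e = 36.5 − 38 = -1.5
x=6: ŷ = 8 + 6·6 = 44; e = 46.5 − 44 = 2.5
x=7: ŷ = 8 + 6·7 = 50; e = 48.5 − 50 = -1.5
x=8: ŷ = 8 + 6·8 = 56; e = 55.5 − 56 = -0.5
x=9: ŷ = 8 + 6·9 = 62; e = 64.5 − 62 = 2.5
x=10: ŷ = 8 + 6·10 = 68; e = 67 − 68 = -1
x=11: ŷ = 8 + 6·11 = 74; e = 73.5 − 74 = -0.5
SSE = 2.25 + 6.25 + 2.25 + 0.25 + 6.25 + 1 + 0.25 = 18.5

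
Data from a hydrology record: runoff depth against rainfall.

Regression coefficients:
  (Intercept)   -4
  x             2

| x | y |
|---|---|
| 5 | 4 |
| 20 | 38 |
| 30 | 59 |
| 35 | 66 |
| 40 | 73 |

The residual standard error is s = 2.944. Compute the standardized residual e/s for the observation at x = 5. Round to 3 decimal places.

ŷ = -4 + 2·5 = 6
e = 4 − 6 = -2
e/s = -2 / 2.944 = -0.679

-0.679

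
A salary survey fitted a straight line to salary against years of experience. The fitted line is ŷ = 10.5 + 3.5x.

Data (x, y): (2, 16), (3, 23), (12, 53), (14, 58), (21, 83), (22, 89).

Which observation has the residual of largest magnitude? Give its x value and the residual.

x = 3, r = 2

x=2: ŷ = 10.5 + 3.5·2 = 17.5; r = 16 − 17.5 = -1.5
x=3: ŷ = 10.5 + 3.5·3 = 21; r = 23 − 21 = 2
x=12: ŷ = 10.5 + 3.5·12 = 52.5; r = 53 − 52.5 = 0.5
x=14: ŷ = 10.5 + 3.5·14 = 59.5; r = 58 − 59.5 = -1.5
x=21: ŷ = 10.5 + 3.5·21 = 84; r = 83 − 84 = -1
x=22: ŷ = 10.5 + 3.5·22 = 87.5; r = 89 − 87.5 = 1.5
Largest |r| is 2 at x = 3, residual 2.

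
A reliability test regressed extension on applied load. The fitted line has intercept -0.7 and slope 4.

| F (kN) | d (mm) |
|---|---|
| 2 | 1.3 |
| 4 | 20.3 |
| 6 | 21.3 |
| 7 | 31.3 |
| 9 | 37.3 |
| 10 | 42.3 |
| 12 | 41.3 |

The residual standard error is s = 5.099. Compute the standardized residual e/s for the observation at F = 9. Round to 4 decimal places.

0.3922

d̂ = -0.7 + 4·9 = 35.3
e = 37.3 − 35.3 = 2
e/s = 2 / 5.099 = 0.3922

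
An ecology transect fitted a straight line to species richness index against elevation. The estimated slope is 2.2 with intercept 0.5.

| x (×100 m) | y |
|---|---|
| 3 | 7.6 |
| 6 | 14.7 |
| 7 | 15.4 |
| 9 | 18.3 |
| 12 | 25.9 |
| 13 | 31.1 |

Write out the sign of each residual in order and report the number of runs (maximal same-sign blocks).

3 runs

x=3: ŷ = 0.5 + 2.2·3 = 7.1; e = 7.6 − 7.1 = 0.5
x=6: ŷ = 0.5 + 2.2·6 = 13.7; e = 14.7 − 13.7 = 1
x=7: ŷ = 0.5 + 2.2·7 = 15.9; e = 15.4 − 15.9 = -0.5
x=9: ŷ = 0.5 + 2.2·9 = 20.3; e = 18.3 − 20.3 = -2
x=12: ŷ = 0.5 + 2.2·12 = 26.9; e = 25.9 − 26.9 = -1
x=13: ŷ = 0.5 + 2.2·13 = 29.1; e = 31.1 − 29.1 = 2
Signs: + + − − − +
Runs: +×2, −×3, +×1 → 3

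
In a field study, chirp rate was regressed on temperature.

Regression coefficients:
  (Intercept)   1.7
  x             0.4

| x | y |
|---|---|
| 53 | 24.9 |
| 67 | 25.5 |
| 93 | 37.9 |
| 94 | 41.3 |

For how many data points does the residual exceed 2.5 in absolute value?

x=53: ŷ = 1.7 + 0.4·53 = 22.9; e = 24.9 − 22.9 = 2
x=67: ŷ = 1.7 + 0.4·67 = 28.5; e = 25.5 − 28.5 = -3
x=93: ŷ = 1.7 + 0.4·93 = 38.9; e = 37.9 − 38.9 = -1
x=94: ŷ = 1.7 + 0.4·94 = 39.3; e = 41.3 − 39.3 = 2
|e| > 2.5: x=67 (|e|=3) → 1

1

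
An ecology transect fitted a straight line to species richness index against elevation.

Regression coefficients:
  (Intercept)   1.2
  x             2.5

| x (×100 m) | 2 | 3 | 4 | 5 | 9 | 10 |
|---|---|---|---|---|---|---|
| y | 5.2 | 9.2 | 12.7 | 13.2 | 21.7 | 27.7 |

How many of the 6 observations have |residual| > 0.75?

4

x=2: ŷ = 1.2 + 2.5·2 = 6.2; r = 5.2 − 6.2 = -1
x=3: ŷ = 1.2 + 2.5·3 = 8.7; r = 9.2 − 8.7 = 0.5
x=4: ŷ = 1.2 + 2.5·4 = 11.2; r = 12.7 − 11.2 = 1.5
x=5: ŷ = 1.2 + 2.5·5 = 13.7; r = 13.2 − 13.7 = -0.5
x=9: ŷ = 1.2 + 2.5·9 = 23.7; r = 21.7 − 23.7 = -2
x=10: ŷ = 1.2 + 2.5·10 = 26.2; r = 27.7 − 26.2 = 1.5
|r| > 0.75: x=2 (|r|=1), x=4 (|r|=1.5), x=9 (|r|=2), x=10 (|r|=1.5) → 4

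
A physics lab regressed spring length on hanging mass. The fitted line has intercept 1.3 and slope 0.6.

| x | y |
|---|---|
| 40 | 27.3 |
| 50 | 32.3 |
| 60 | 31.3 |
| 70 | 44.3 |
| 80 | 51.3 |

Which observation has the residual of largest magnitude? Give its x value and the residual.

x = 60, e = -6

x=40: ŷ = 1.3 + 0.6·40 = 25.3; e = 27.3 − 25.3 = 2
x=50: ŷ = 1.3 + 0.6·50 = 31.3; e = 32.3 − 31.3 = 1
x=60: ŷ = 1.3 + 0.6·60 = 37.3; e = 31.3 − 37.3 = -6
x=70: ŷ = 1.3 + 0.6·70 = 43.3; e = 44.3 − 43.3 = 1
x=80: ŷ = 1.3 + 0.6·80 = 49.3; e = 51.3 − 49.3 = 2
Largest |e| is 6 at x = 60, residual -6.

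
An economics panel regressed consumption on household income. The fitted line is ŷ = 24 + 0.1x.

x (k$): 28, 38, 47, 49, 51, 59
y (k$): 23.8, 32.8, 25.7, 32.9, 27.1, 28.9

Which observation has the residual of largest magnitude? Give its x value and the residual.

x=28: ŷ = 24 + 0.1·28 = 26.8; r = 23.8 − 26.8 = -3
x=38: ŷ = 24 + 0.1·38 = 27.8; r = 32.8 − 27.8 = 5
x=47: ŷ = 24 + 0.1·47 = 28.7; r = 25.7 − 28.7 = -3
x=49: ŷ = 24 + 0.1·49 = 28.9; r = 32.9 − 28.9 = 4
x=51: ŷ = 24 + 0.1·51 = 29.1; r = 27.1 − 29.1 = -2
x=59: ŷ = 24 + 0.1·59 = 29.9; r = 28.9 − 29.9 = -1
Largest |r| is 5 at x = 38, residual 5.

x = 38, r = 5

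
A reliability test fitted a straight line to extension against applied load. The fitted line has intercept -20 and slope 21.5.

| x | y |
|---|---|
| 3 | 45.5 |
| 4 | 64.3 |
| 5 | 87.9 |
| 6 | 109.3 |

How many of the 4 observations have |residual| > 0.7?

2

x=3: ŷ = -20 + 21.5·3 = 44.5; r = 45.5 − 44.5 = 1
x=4: ŷ = -20 + 21.5·4 = 66; r = 64.3 − 66 = -1.7
x=5: ŷ = -20 + 21.5·5 = 87.5; r = 87.9 − 87.5 = 0.4
x=6: ŷ = -20 + 21.5·6 = 109; r = 109.3 − 109 = 0.3
|r| > 0.7: x=3 (|r|=1), x=4 (|r|=1.7) → 2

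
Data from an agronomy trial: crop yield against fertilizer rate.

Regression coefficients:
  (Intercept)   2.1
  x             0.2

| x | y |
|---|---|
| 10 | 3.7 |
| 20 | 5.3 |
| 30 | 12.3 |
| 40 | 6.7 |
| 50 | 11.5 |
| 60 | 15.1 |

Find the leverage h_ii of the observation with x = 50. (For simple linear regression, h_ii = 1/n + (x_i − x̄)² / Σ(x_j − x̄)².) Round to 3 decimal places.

x̄ = (10 + 20 + 30 + 40 + 50 + 60)/6 = 35
Σ(x − x̄)² = 625 + 225 + 25 + 25 + 225 + 625 = 1750
h = 1/6 + (15)²/1750 = 0.166667 + 0.128571 = 0.295

h = 0.295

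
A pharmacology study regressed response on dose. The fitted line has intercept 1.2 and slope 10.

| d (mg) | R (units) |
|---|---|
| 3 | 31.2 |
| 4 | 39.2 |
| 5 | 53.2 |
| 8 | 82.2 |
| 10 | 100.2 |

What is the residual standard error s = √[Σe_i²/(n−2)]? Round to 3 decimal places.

s = 1.826

d=3: ŷ = 1.2 + 10·3 = 31.2; e = 31.2 − 31.2 = 0
d=4: ŷ = 1.2 + 10·4 = 41.2; e = 39.2 − 41.2 = -2
d=5: ŷ = 1.2 + 10·5 = 51.2; e = 53.2 − 51.2 = 2
d=8: ŷ = 1.2 + 10·8 = 81.2; e = 82.2 − 81.2 = 1
d=10: ŷ = 1.2 + 10·10 = 101.2; e = 100.2 − 101.2 = -1
SSE = 0 + 4 + 4 + 1 + 1 = 10
s = √(10/3) = √3.33333 ≈ 1.826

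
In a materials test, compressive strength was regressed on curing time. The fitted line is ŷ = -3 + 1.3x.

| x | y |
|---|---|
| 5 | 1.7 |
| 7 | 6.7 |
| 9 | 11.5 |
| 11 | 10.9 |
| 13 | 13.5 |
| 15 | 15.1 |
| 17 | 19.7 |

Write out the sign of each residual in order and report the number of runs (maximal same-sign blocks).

x=5: ŷ = -3 + 1.3·5 = 3.5; e = 1.7 − 3.5 = -1.8
x=7: ŷ = -3 + 1.3·7 = 6.1; e = 6.7 − 6.1 = 0.6
x=9: ŷ = -3 + 1.3·9 = 8.7; e = 11.5 − 8.7 = 2.8
x=11: ŷ = -3 + 1.3·11 = 11.3; e = 10.9 − 11.3 = -0.4
x=13: ŷ = -3 + 1.3·13 = 13.9; e = 13.5 − 13.9 = -0.4
x=15: ŷ = -3 + 1.3·15 = 16.5; e = 15.1 − 16.5 = -1.4
x=17: ŷ = -3 + 1.3·17 = 19.1; e = 19.7 − 19.1 = 0.6
Signs: − + + − − − +
Runs: −×1, +×2, −×3, +×1 → 4

4 runs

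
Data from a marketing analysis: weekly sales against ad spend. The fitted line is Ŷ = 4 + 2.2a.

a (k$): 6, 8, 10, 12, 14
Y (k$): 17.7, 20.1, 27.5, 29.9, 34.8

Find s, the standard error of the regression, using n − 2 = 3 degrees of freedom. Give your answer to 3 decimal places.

s = 1.291

a=6: Ŷ = 4 + 2.2·6 = 17.2; r = 17.7 − 17.2 = 0.5
a=8: Ŷ = 4 + 2.2·8 = 21.6; r = 20.1 − 21.6 = -1.5
a=10: Ŷ = 4 + 2.2·10 = 26; r = 27.5 − 26 = 1.5
a=12: Ŷ = 4 + 2.2·12 = 30.4; r = 29.9 − 30.4 = -0.5
a=14: Ŷ = 4 + 2.2·14 = 34.8; r = 34.8 − 34.8 = 0
SSE = 0.25 + 2.25 + 2.25 + 0.25 + 0 = 5
s = √(5/3) = √1.66667 ≈ 1.291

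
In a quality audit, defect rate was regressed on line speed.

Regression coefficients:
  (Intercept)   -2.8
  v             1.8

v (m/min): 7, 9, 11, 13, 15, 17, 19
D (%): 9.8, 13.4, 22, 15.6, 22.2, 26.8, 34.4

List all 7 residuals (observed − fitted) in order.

v=7: D̂ = -2.8 + 1.8·7 = 9.8; e = 9.8 − 9.8 = 0
v=9: D̂ = -2.8 + 1.8·9 = 13.4; e = 13.4 − 13.4 = 0
v=11: D̂ = -2.8 + 1.8·11 = 17; e = 22 − 17 = 5
v=13: D̂ = -2.8 + 1.8·13 = 20.6; e = 15.6 − 20.6 = -5
v=15: D̂ = -2.8 + 1.8·15 = 24.2; e = 22.2 − 24.2 = -2
v=17: D̂ = -2.8 + 1.8·17 = 27.8; e = 26.8 − 27.8 = -1
v=19: D̂ = -2.8 + 1.8·19 = 31.4; e = 34.4 − 31.4 = 3

0, 0, 5, -5, -2, -1, 3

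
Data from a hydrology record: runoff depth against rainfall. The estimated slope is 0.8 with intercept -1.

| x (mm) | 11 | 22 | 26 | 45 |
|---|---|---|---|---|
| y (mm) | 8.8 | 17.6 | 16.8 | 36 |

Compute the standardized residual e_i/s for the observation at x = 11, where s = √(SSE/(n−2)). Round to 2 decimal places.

0.41

x=11: ŷ = -1 + 0.8·11 = 7.8; e = 8.8 − 7.8 = 1
x=22: ŷ = -1 + 0.8·22 = 16.6; e = 17.6 − 16.6 = 1
x=26: ŷ = -1 + 0.8·26 = 19.8; e = 16.8 − 19.8 = -3
x=45: ŷ = -1 + 0.8·45 = 35; e = 36 − 35 = 1
SSE = 1 + 1 + 9 + 1 = 12
s = √(12/2) = 2.44949
e/s = 1 / 2.44949 = 0.41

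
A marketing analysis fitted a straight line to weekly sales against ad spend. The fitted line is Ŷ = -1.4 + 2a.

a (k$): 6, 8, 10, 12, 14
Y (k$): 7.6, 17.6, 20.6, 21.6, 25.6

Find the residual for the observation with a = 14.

Ŷ = -1.4 + 2·14 = 26.6
r = 25.6 − 26.6 = -1

r = -1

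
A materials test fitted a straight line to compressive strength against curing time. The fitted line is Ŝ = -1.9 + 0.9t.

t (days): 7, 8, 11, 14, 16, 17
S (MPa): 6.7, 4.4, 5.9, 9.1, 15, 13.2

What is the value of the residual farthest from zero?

t=7: Ŝ = -1.9 + 0.9·7 = 4.4; e = 6.7 − 4.4 = 2.3
t=8: Ŝ = -1.9 + 0.9·8 = 5.3; e = 4.4 − 5.3 = -0.9
t=11: Ŝ = -1.9 + 0.9·11 = 8; e = 5.9 − 8 = -2.1
t=14: Ŝ = -1.9 + 0.9·14 = 10.7; e = 9.1 − 10.7 = -1.6
t=16: Ŝ = -1.9 + 0.9·16 = 12.5; e = 15 − 12.5 = 2.5
t=17: Ŝ = -1.9 + 0.9·17 = 13.4; e = 13.2 − 13.4 = -0.2
Largest |e| is 2.5 at t = 16, residual 2.5.

e = 2.5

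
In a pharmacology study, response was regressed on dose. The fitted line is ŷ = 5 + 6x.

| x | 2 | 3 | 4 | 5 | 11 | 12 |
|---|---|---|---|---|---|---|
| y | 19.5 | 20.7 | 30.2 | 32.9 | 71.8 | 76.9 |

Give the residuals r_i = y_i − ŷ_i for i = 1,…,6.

x=2: ŷ = 5 + 6·2 = 17; r = 19.5 − 17 = 2.5
x=3: ŷ = 5 + 6·3 = 23; r = 20.7 − 23 = -2.3
x=4: ŷ = 5 + 6·4 = 29; r = 30.2 − 29 = 1.2
x=5: ŷ = 5 + 6·5 = 35; r = 32.9 − 35 = -2.1
x=11: ŷ = 5 + 6·11 = 71; r = 71.8 − 71 = 0.8
x=12: ŷ = 5 + 6·12 = 77; r = 76.9 − 77 = -0.1

2.5, -2.3, 1.2, -2.1, 0.8, -0.1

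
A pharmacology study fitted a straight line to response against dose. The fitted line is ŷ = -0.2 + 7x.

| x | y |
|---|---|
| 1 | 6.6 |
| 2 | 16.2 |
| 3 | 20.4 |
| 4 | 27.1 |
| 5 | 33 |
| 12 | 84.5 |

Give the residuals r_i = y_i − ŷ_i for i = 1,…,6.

x=1: ŷ = -0.2 + 7·1 = 6.8; r = 6.6 − 6.8 = -0.2
x=2: ŷ = -0.2 + 7·2 = 13.8; r = 16.2 − 13.8 = 2.4
x=3: ŷ = -0.2 + 7·3 = 20.8; r = 20.4 − 20.8 = -0.4
x=4: ŷ = -0.2 + 7·4 = 27.8; r = 27.1 − 27.8 = -0.7
x=5: ŷ = -0.2 + 7·5 = 34.8; r = 33 − 34.8 = -1.8
x=12: ŷ = -0.2 + 7·12 = 83.8; r = 84.5 − 83.8 = 0.7

-0.2, 2.4, -0.4, -0.7, -1.8, 0.7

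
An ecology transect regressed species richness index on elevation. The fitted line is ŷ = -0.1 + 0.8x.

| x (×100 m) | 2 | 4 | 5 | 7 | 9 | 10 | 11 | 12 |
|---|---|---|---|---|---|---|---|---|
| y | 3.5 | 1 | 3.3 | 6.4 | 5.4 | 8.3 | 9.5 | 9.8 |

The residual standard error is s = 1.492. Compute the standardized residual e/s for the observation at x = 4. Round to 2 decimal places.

ŷ = -0.1 + 0.8·4 = 3.1
e = 1 − 3.1 = -2.1
e/s = -2.1 / 1.492 = -1.41

-1.41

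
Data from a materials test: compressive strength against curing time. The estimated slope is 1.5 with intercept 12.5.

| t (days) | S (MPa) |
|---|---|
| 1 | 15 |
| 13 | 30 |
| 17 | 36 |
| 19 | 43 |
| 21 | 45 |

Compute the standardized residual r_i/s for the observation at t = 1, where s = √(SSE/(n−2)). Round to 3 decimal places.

t=1: Ŝ = 12.5 + 1.5·1 = 14; r = 15 − 14 = 1
t=13: Ŝ = 12.5 + 1.5·13 = 32; r = 30 − 32 = -2
t=17: Ŝ = 12.5 + 1.5·17 = 38; r = 36 − 38 = -2
t=19: Ŝ = 12.5 + 1.5·19 = 41; r = 43 − 41 = 2
t=21: Ŝ = 12.5 + 1.5·21 = 44; r = 45 − 44 = 1
SSE = 1 + 4 + 4 + 4 + 1 = 14
s = √(14/3) = 2.16025
r/s = 1 / 2.16025 = 0.463

0.463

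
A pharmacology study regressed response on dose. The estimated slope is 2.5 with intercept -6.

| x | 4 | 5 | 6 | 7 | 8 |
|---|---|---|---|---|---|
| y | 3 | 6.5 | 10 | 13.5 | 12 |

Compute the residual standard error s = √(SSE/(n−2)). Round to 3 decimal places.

x=4: ŷ = -6 + 2.5·4 = 4; r = 3 − 4 = -1
x=5: ŷ = -6 + 2.5·5 = 6.5; r = 6.5 − 6.5 = 0
x=6: ŷ = -6 + 2.5·6 = 9; r = 10 − 9 = 1
x=7: ŷ = -6 + 2.5·7 = 11.5; r = 13.5 − 11.5 = 2
x=8: ŷ = -6 + 2.5·8 = 14; r = 12 − 14 = -2
SSE = 1 + 0 + 1 + 4 + 4 = 10
s = √(10/3) = √3.33333 ≈ 1.826

s = 1.826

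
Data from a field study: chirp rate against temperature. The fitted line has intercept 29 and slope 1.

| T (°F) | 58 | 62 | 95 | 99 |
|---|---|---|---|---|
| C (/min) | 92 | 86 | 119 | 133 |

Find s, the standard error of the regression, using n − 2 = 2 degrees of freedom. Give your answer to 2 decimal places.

s = 7.07

T=58: Ĉ = 29 + 58 = 87; e = 92 − 87 = 5
T=62: Ĉ = 29 + 62 = 91; e = 86 − 91 = -5
T=95: Ĉ = 29 + 95 = 124; e = 119 − 124 = -5
T=99: Ĉ = 29 + 99 = 128; e = 133 − 128 = 5
SSE = 25 + 25 + 25 + 25 = 100
s = √(100/2) = √50 ≈ 7.07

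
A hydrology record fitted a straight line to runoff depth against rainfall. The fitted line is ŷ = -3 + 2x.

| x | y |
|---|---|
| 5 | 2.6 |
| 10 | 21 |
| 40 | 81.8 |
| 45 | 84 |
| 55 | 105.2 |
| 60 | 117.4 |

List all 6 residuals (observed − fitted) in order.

x=5: ŷ = -3 + 2·5 = 7; r = 2.6 − 7 = -4.4
x=10: ŷ = -3 + 2·10 = 17; r = 21 − 17 = 4
x=40: ŷ = -3 + 2·40 = 77; r = 81.8 − 77 = 4.8
x=45: ŷ = -3 + 2·45 = 87; r = 84 − 87 = -3
x=55: ŷ = -3 + 2·55 = 107; r = 105.2 − 107 = -1.8
x=60: ŷ = -3 + 2·60 = 117; r = 117.4 − 117 = 0.4

-4.4, 4, 4.8, -3, -1.8, 0.4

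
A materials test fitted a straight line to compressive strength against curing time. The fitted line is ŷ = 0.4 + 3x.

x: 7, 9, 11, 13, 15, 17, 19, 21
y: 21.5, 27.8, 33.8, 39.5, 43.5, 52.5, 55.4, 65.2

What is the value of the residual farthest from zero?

x=7: ŷ = 0.4 + 3·7 = 21.4; e = 21.5 − 21.4 = 0.1
x=9: ŷ = 0.4 + 3·9 = 27.4; e = 27.8 − 27.4 = 0.4
x=11: ŷ = 0.4 + 3·11 = 33.4; e = 33.8 − 33.4 = 0.4
x=13: ŷ = 0.4 + 3·13 = 39.4; e = 39.5 − 39.4 = 0.1
x=15: ŷ = 0.4 + 3·15 = 45.4; e = 43.5 − 45.4 = -1.9
x=17: ŷ = 0.4 + 3·17 = 51.4; e = 52.5 − 51.4 = 1.1
x=19: ŷ = 0.4 + 3·19 = 57.4; e = 55.4 − 57.4 = -2
x=21: ŷ = 0.4 + 3·21 = 63.4; e = 65.2 − 63.4 = 1.8
Largest |e| is 2 at x = 19, residual -2.

e = -2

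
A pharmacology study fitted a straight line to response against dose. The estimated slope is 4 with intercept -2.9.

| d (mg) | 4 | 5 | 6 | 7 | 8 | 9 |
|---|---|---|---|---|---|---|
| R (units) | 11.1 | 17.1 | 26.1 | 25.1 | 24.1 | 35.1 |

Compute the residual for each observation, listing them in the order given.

d=4: ŷ = -2.9 + 4·4 = 13.1; e = 11.1 − 13.1 = -2
d=5: ŷ = -2.9 + 4·5 = 17.1; e = 17.1 − 17.1 = 0
d=6: ŷ = -2.9 + 4·6 = 21.1; e = 26.1 − 21.1 = 5
d=7: ŷ = -2.9 + 4·7 = 25.1; e = 25.1 − 25.1 = 0
d=8: ŷ = -2.9 + 4·8 = 29.1; e = 24.1 − 29.1 = -5
d=9: ŷ = -2.9 + 4·9 = 33.1; e = 35.1 − 33.1 = 2

-2, 0, 5, 0, -5, 2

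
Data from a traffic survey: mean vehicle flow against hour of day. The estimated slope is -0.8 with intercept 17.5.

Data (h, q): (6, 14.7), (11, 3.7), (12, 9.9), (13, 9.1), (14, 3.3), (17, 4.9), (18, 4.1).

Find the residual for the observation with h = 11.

e = -5

ŷ = 17.5 − 0.8·11 = 8.7
e = 3.7 − 8.7 = -5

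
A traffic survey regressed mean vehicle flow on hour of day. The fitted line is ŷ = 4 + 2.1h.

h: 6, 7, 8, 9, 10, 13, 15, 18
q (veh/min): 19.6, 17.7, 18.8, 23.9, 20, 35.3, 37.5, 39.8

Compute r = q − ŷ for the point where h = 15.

ŷ = 4 + 2.1·15 = 35.5
r = 37.5 − 35.5 = 2

r = 2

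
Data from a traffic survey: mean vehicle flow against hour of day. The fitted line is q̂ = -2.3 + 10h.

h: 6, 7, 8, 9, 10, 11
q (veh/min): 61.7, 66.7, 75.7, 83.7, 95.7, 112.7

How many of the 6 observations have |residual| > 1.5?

5

h=6: q̂ = -2.3 + 10·6 = 57.7; e = 61.7 − 57.7 = 4
h=7: q̂ = -2.3 + 10·7 = 67.7; e = 66.7 − 67.7 = -1
h=8: q̂ = -2.3 + 10·8 = 77.7; e = 75.7 − 77.7 = -2
h=9: q̂ = -2.3 + 10·9 = 87.7; e = 83.7 − 87.7 = -4
h=10: q̂ = -2.3 + 10·10 = 97.7; e = 95.7 − 97.7 = -2
h=11: q̂ = -2.3 + 10·11 = 107.7; e = 112.7 − 107.7 = 5
|e| > 1.5: h=6 (|e|=4), h=8 (|e|=2), h=9 (|e|=4), h=10 (|e|=2), h=11 (|e|=5) → 5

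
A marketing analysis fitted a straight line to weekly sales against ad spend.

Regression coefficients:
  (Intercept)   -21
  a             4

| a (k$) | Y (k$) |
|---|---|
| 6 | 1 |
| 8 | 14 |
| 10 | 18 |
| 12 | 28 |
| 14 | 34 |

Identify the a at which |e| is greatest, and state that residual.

a = 8, e = 3

a=6: Ŷ = -21 + 4·6 = 3; e = 1 − 3 = -2
a=8: Ŷ = -21 + 4·8 = 11; e = 14 − 11 = 3
a=10: Ŷ = -21 + 4·10 = 19; e = 18 − 19 = -1
a=12: Ŷ = -21 + 4·12 = 27; e = 28 − 27 = 1
a=14: Ŷ = -21 + 4·14 = 35; e = 34 − 35 = -1
Largest |e| is 3 at a = 8, residual 3.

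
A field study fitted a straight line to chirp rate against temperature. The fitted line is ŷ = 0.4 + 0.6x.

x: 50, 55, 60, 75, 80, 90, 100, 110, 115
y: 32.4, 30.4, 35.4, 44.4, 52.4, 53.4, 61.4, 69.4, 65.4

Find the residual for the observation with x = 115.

r = -4

ŷ = 0.4 + 0.6·115 = 69.4
r = 65.4 − 69.4 = -4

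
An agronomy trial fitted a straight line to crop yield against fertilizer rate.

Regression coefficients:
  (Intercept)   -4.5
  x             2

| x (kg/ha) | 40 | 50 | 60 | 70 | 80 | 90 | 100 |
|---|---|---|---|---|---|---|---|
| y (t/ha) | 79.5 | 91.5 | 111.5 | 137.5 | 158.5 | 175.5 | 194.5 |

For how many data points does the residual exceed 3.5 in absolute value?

3

x=40: ŷ = -4.5 + 2·40 = 75.5; r = 79.5 − 75.5 = 4
x=50: ŷ = -4.5 + 2·50 = 95.5; r = 91.5 − 95.5 = -4
x=60: ŷ = -4.5 + 2·60 = 115.5; r = 111.5 − 115.5 = -4
x=70: ŷ = -4.5 + 2·70 = 135.5; r = 137.5 − 135.5 = 2
x=80: ŷ = -4.5 + 2·80 = 155.5; r = 158.5 − 155.5 = 3
x=90: ŷ = -4.5 + 2·90 = 175.5; r = 175.5 − 175.5 = 0
x=100: ŷ = -4.5 + 2·100 = 195.5; r = 194.5 − 195.5 = -1
|r| > 3.5: x=40 (|r|=4), x=50 (|r|=4), x=60 (|r|=4) → 3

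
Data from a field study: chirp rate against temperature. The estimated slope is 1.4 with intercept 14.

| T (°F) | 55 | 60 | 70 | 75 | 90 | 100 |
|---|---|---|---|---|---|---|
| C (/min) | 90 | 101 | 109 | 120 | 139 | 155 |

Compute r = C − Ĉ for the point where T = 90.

Ĉ = 14 + 1.4·90 = 140
r = 139 − 140 = -1

r = -1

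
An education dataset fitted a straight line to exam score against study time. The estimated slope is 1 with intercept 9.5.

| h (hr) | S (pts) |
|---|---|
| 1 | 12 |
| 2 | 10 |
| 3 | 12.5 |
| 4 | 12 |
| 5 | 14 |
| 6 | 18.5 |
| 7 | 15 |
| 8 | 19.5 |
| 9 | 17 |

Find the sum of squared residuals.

h=1: ŷ = 9.5 + 1 = 10.5; e = 12 − 10.5 = 1.5
h=2: ŷ = 9.5 + 2 = 11.5; e = 10 − 11.5 = -1.5
h=3: ŷ = 9.5 + 3 = 12.5; e = 12.5 − 12.5 = 0
h=4: ŷ = 9.5 + 4 = 13.5; e = 12 − 13.5 = -1.5
h=5: ŷ = 9.5 + 5 = 14.5; e = 14 − 14.5 = -0.5
h=6: ŷ = 9.5 + 6 = 15.5; e = 18.5 − 15.5 = 3
h=7: ŷ = 9.5 + 7 = 16.5; e = 15 − 16.5 = -1.5
h=8: ŷ = 9.5 + 8 = 17.5; e = 19.5 − 17.5 = 2
h=9: ŷ = 9.5 + 9 = 18.5; e = 17 − 18.5 = -1.5
SSE = 2.25 + 2.25 + 0 + 2.25 + 0.25 + 9 + 2.25 + 4 + 2.25 = 24.5

SSE = 24.5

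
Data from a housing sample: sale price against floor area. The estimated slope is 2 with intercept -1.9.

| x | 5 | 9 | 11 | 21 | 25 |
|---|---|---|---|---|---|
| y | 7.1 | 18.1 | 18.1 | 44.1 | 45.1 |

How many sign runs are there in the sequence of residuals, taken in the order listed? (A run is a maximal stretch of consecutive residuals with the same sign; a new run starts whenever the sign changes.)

5 runs

x=5: ŷ = -1.9 + 2·5 = 8.1; r = 7.1 − 8.1 = -1
x=9: ŷ = -1.9 + 2·9 = 16.1; r = 18.1 − 16.1 = 2
x=11: ŷ = -1.9 + 2·11 = 20.1; r = 18.1 − 20.1 = -2
x=21: ŷ = -1.9 + 2·21 = 40.1; r = 44.1 − 40.1 = 4
x=25: ŷ = -1.9 + 2·25 = 48.1; r = 45.1 − 48.1 = -3
Signs: − + − + −
Runs: −×1, +×1, −×1, +×1, −×1 → 5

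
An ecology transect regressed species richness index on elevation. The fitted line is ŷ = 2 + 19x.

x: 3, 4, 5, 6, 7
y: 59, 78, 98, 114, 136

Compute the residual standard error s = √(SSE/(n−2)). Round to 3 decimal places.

s = 1.414

x=3: ŷ = 2 + 19·3 = 59; e = 59 − 59 = 0
x=4: ŷ = 2 + 19·4 = 78; e = 78 − 78 = 0
x=5: ŷ = 2 + 19·5 = 97; e = 98 − 97 = 1
x=6: ŷ = 2 + 19·6 = 116; e = 114 − 116 = -2
x=7: ŷ = 2 + 19·7 = 135; e = 136 − 135 = 1
SSE = 0 + 0 + 1 + 4 + 1 = 6
s = √(6/3) = √2 ≈ 1.414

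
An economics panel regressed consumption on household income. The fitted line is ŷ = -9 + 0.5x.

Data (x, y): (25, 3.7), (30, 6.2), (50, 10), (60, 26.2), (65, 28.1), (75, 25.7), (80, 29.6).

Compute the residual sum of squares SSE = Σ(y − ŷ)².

SSE = 94.08

x=25: ŷ = -9 + 0.5·25 = 3.5; r = 3.7 − 3.5 = 0.2
x=30: ŷ = -9 + 0.5·30 = 6; r = 6.2 − 6 = 0.2
x=50: ŷ = -9 + 0.5·50 = 16; r = 10 − 16 = -6
x=60: ŷ = -9 + 0.5·60 = 21; r = 26.2 − 21 = 5.2
x=65: ŷ = -9 + 0.5·65 = 23.5; r = 28.1 − 23.5 = 4.6
x=75: ŷ = -9 + 0.5·75 = 28.5; r = 25.7 − 28.5 = -2.8
x=80: ŷ = -9 + 0.5·80 = 31; r = 29.6 − 31 = -1.4
SSE = 0.04 + 0.04 + 36 + 27.04 + 21.16 + 7.84 + 1.96 = 94.08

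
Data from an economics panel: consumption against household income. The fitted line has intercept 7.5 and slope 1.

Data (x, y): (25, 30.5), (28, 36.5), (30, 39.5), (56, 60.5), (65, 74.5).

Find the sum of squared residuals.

SSE = 22

x=25: ŷ = 7.5 + 25 = 32.5; e = 30.5 − 32.5 = -2
x=28: ŷ = 7.5 + 28 = 35.5; e = 36.5 − 35.5 = 1
x=30: ŷ = 7.5 + 30 = 37.5; e = 39.5 − 37.5 = 2
x=56: ŷ = 7.5 + 56 = 63.5; e = 60.5 − 63.5 = -3
x=65: ŷ = 7.5 + 65 = 72.5; e = 74.5 − 72.5 = 2
SSE = 4 + 1 + 4 + 9 + 4 = 22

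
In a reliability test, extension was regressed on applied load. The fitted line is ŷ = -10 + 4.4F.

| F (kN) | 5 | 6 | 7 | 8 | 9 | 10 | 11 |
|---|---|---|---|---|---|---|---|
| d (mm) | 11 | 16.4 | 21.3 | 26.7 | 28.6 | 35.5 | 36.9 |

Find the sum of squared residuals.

SSE = 9

F=5: ŷ = -10 + 4.4·5 = 12; r = 11 − 12 = -1
F=6: ŷ = -10 + 4.4·6 = 16.4; r = 16.4 − 16.4 = 0
F=7: ŷ = -10 + 4.4·7 = 20.8; r = 21.3 − 20.8 = 0.5
F=8: ŷ = -10 + 4.4·8 = 25.2; r = 26.7 − 25.2 = 1.5
F=9: ŷ = -10 + 4.4·9 = 29.6; r = 28.6 − 29.6 = -1
F=10: ŷ = -10 + 4.4·10 = 34; r = 35.5 − 34 = 1.5
F=11: ŷ = -10 + 4.4·11 = 38.4; r = 36.9 − 38.4 = -1.5
SSE = 1 + 0 + 0.25 + 2.25 + 1 + 2.25 + 2.25 = 9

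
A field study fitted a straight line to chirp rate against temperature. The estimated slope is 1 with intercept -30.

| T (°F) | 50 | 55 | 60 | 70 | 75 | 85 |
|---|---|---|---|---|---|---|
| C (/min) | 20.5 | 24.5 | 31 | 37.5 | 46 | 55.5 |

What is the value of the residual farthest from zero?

T=50: ŷ = -30 + 50 = 20; e = 20.5 − 20 = 0.5
T=55: ŷ = -30 + 55 = 25; e = 24.5 − 25 = -0.5
T=60: ŷ = -30 + 60 = 30; e = 31 − 30 = 1
T=70: ŷ = -30 + 70 = 40; e = 37.5 − 40 = -2.5
T=75: ŷ = -30 + 75 = 45; e = 46 − 45 = 1
T=85: ŷ = -30 + 85 = 55; e = 55.5 − 55 = 0.5
Largest |e| is 2.5 at T = 70, residual -2.5.

e = -2.5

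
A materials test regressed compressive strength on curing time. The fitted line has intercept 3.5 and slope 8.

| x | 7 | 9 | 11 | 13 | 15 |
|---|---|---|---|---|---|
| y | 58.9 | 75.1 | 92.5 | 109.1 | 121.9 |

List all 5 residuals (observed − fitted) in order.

-0.6, -0.4, 1, 1.6, -1.6

x=7: ŷ = 3.5 + 8·7 = 59.5; e = 58.9 − 59.5 = -0.6
x=9: ŷ = 3.5 + 8·9 = 75.5; e = 75.1 − 75.5 = -0.4
x=11: ŷ = 3.5 + 8·11 = 91.5; e = 92.5 − 91.5 = 1
x=13: ŷ = 3.5 + 8·13 = 107.5; e = 109.1 − 107.5 = 1.6
x=15: ŷ = 3.5 + 8·15 = 123.5; e = 121.9 − 123.5 = -1.6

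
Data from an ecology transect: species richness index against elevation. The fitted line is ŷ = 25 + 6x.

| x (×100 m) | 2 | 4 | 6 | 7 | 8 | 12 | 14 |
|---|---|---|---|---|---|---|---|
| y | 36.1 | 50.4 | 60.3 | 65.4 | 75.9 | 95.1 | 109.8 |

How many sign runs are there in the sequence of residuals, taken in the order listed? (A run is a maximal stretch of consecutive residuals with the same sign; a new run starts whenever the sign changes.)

6 runs

x=2: ŷ = 25 + 6·2 = 37; e = 36.1 − 37 = -0.9
x=4: ŷ = 25 + 6·4 = 49; e = 50.4 − 49 = 1.4
x=6: ŷ = 25 + 6·6 = 61; e = 60.3 − 61 = -0.7
x=7: ŷ = 25 + 6·7 = 67; e = 65.4 − 67 = -1.6
x=8: ŷ = 25 + 6·8 = 73; e = 75.9 − 73 = 2.9
x=12: ŷ = 25 + 6·12 = 97; e = 95.1 − 97 = -1.9
x=14: ŷ = 25 + 6·14 = 109; e = 109.8 − 109 = 0.8
Signs: − + − − + − +
Runs: −×1, +×1, −×2, +×1, −×1, +×1 → 6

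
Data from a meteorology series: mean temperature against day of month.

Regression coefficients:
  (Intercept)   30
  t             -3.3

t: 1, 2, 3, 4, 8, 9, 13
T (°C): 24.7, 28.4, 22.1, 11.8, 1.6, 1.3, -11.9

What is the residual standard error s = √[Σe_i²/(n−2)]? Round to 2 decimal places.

s = 3.58

t=1: ŷ = 30 − 3.3·1 = 26.7; e = 24.7 − 26.7 = -2
t=2: ŷ = 30 − 3.3·2 = 23.4; e = 28.4 − 23.4 = 5
t=3: ŷ = 30 − 3.3·3 = 20.1; e = 22.1 − 20.1 = 2
t=4: ŷ = 30 − 3.3·4 = 16.8; e = 11.8 − 16.8 = -5
t=8: ŷ = 30 − 3.3·8 = 3.6; e = 1.6 − 3.6 = -2
t=9: ŷ = 30 − 3.3·9 = 0.3; e = 1.3 − 0.3 = 1
t=13: ŷ = 30 − 3.3·13 = -12.9; e = -11.9 − (-12.9) = 1
SSE = 4 + 25 + 4 + 25 + 4 + 1 + 1 = 64
s = √(64/5) = √12.8 ≈ 3.58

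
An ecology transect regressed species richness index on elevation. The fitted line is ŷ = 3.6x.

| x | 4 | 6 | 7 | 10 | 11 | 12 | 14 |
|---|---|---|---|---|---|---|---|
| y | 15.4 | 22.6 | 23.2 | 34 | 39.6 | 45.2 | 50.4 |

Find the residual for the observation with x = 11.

ŷ = 3.6·11 = 39.6
r = 39.6 − 39.6 = 0

r = 0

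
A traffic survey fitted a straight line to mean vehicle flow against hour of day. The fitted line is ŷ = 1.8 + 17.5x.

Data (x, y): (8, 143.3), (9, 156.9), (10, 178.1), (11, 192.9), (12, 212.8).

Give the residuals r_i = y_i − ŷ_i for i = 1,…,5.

x=8: ŷ = 1.8 + 17.5·8 = 141.8; r = 143.3 − 141.8 = 1.5
x=9: ŷ = 1.8 + 17.5·9 = 159.3; r = 156.9 − 159.3 = -2.4
x=10: ŷ = 1.8 + 17.5·10 = 176.8; r = 178.1 − 176.8 = 1.3
x=11: ŷ = 1.8 + 17.5·11 = 194.3; r = 192.9 − 194.3 = -1.4
x=12: ŷ = 1.8 + 17.5·12 = 211.8; r = 212.8 − 211.8 = 1

1.5, -2.4, 1.3, -1.4, 1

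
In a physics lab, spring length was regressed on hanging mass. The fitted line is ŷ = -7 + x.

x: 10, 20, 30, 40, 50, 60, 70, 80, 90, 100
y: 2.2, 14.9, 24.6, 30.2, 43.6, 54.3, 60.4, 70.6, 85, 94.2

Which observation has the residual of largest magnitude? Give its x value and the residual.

x=10: ŷ = -7 + 10 = 3; e = 2.2 − 3 = -0.8
x=20: ŷ = -7 + 20 = 13; e = 14.9 − 13 = 1.9
x=30: ŷ = -7 + 30 = 23; e = 24.6 − 23 = 1.6
x=40: ŷ = -7 + 40 = 33; e = 30.2 − 33 = -2.8
x=50: ŷ = -7 + 50 = 43; e = 43.6 − 43 = 0.6
x=60: ŷ = -7 + 60 = 53; e = 54.3 − 53 = 1.3
x=70: ŷ = -7 + 70 = 63; e = 60.4 − 63 = -2.6
x=80: ŷ = -7 + 80 = 73; e = 70.6 − 73 = -2.4
x=90: ŷ = -7 + 90 = 83; e = 85 − 83 = 2
x=100: ŷ = -7 + 100 = 93; e = 94.2 − 93 = 1.2
Largest |e| is 2.8 at x = 40, residual -2.8.

x = 40, e = -2.8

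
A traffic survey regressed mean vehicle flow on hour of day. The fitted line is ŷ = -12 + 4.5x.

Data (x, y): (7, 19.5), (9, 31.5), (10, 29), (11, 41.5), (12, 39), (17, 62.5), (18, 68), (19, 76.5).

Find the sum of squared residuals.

x=7: ŷ = -12 + 4.5·7 = 19.5; r = 19.5 − 19.5 = 0
x=9: ŷ = -12 + 4.5·9 = 28.5; r = 31.5 − 28.5 = 3
x=10: ŷ = -12 + 4.5·10 = 33; r = 29 − 33 = -4
x=11: ŷ = -12 + 4.5·11 = 37.5; r = 41.5 − 37.5 = 4
x=12: ŷ = -12 + 4.5·12 = 42; r = 39 − 42 = -3
x=17: ŷ = -12 + 4.5·17 = 64.5; r = 62.5 − 64.5 = -2
x=18: ŷ = -12 + 4.5·18 = 69; r = 68 − 69 = -1
x=19: ŷ = -12 + 4.5·19 = 73.5; r = 76.5 − 73.5 = 3
SSE = 0 + 9 + 16 + 16 + 9 + 4 + 1 + 9 = 64

SSE = 64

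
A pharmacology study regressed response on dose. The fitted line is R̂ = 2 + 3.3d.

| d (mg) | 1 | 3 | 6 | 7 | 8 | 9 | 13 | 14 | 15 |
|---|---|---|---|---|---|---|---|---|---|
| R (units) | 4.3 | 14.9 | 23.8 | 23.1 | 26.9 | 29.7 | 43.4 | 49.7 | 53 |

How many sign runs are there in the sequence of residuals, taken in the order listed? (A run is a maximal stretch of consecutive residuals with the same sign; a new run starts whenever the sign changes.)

d=1: R̂ = 2 + 3.3·1 = 5.3; e = 4.3 − 5.3 = -1
d=3: R̂ = 2 + 3.3·3 = 11.9; e = 14.9 − 11.9 = 3
d=6: R̂ = 2 + 3.3·6 = 21.8; e = 23.8 − 21.8 = 2
d=7: R̂ = 2 + 3.3·7 = 25.1; e = 23.1 − 25.1 = -2
d=8: R̂ = 2 + 3.3·8 = 28.4; e = 26.9 − 28.4 = -1.5
d=9: R̂ = 2 + 3.3·9 = 31.7; e = 29.7 − 31.7 = -2
d=13: R̂ = 2 + 3.3·13 = 44.9; e = 43.4 − 44.9 = -1.5
d=14: R̂ = 2 + 3.3·14 = 48.2; e = 49.7 − 48.2 = 1.5
d=15: R̂ = 2 + 3.3·15 = 51.5; e = 53 − 51.5 = 1.5
Signs: − + + − − − − + +
Runs: −×1, +×2, −×4, +×2 → 4

4 runs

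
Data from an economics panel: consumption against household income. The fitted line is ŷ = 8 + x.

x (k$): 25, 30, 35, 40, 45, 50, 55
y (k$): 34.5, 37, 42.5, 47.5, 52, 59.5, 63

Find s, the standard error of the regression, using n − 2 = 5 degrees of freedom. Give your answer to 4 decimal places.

s = 1.1832

x=25: ŷ = 8 + 25 = 33; e = 34.5 − 33 = 1.5
x=30: ŷ = 8 + 30 = 38; e = 37 − 38 = -1
x=35: ŷ = 8 + 35 = 43; e = 42.5 − 43 = -0.5
x=40: ŷ = 8 + 40 = 48; e = 47.5 − 48 = -0.5
x=45: ŷ = 8 + 45 = 53; e = 52 − 53 = -1
x=50: ŷ = 8 + 50 = 58; e = 59.5 − 58 = 1.5
x=55: ŷ = 8 + 55 = 63; e = 63 − 63 = 0
SSE = 2.25 + 1 + 0.25 + 0.25 + 1 + 2.25 + 0 = 7
s = √(7/5) = √1.4 ≈ 1.1832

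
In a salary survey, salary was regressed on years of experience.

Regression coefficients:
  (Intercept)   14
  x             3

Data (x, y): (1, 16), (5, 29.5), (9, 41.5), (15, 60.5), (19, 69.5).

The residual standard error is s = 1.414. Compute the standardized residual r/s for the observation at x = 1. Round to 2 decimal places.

ŷ = 14 + 3·1 = 17
r = 16 − 17 = -1
r/s = -1 / 1.414 = -0.71

-0.71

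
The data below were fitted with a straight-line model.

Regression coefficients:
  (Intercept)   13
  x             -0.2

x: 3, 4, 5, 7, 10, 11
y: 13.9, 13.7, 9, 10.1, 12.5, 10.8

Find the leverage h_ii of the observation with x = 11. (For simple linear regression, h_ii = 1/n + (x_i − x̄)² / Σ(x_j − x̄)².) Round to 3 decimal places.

x̄ = (3 + 4 + 5 + 7 + 10 + 11)/6 = 6.66667
Σ(x − x̄)² = 13.4444 + 7.11111 + 2.77778 + 0.111111 + 11.1111 + 18.7778 = 53.3333
h = 1/6 + (4.33333)²/53.3333 = 0.166667 + 0.352083 = 0.519

h = 0.519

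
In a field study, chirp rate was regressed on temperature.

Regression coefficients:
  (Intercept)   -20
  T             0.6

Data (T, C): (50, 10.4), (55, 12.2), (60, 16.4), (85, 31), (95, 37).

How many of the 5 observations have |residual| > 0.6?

T=50: Ĉ = -20 + 0.6·50 = 10; r = 10.4 − 10 = 0.4
T=55: Ĉ = -20 + 0.6·55 = 13; r = 12.2 − 13 = -0.8
T=60: Ĉ = -20 + 0.6·60 = 16; r = 16.4 − 16 = 0.4
T=85: Ĉ = -20 + 0.6·85 = 31; r = 31 − 31 = 0
T=95: Ĉ = -20 + 0.6·95 = 37; r = 37 − 37 = 0
|r| > 0.6: T=55 (|r|=0.8) → 1

1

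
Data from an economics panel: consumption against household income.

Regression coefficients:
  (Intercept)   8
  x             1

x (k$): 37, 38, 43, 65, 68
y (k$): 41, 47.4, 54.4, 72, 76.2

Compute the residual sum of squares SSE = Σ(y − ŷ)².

SSE = 30.56

x=37: ŷ = 8 + 37 = 45; r = 41 − 45 = -4
x=38: ŷ = 8 + 38 = 46; r = 47.4 − 46 = 1.4
x=43: ŷ = 8 + 43 = 51; r = 54.4 − 51 = 3.4
x=65: ŷ = 8 + 65 = 73; r = 72 − 73 = -1
x=68: ŷ = 8 + 68 = 76; r = 76.2 − 76 = 0.2
SSE = 16 + 1.96 + 11.56 + 1 + 0.04 = 30.56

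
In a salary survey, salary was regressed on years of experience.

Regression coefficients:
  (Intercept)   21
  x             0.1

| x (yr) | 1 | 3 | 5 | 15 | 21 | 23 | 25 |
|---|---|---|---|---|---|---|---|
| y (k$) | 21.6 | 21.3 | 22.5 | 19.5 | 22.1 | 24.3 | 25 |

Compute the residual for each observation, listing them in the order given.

x=1: ŷ = 21 + 0.1·1 = 21.1; e = 21.6 − 21.1 = 0.5
x=3: ŷ = 21 + 0.1·3 = 21.3; e = 21.3 − 21.3 = 0
x=5: ŷ = 21 + 0.1·5 = 21.5; e = 22.5 − 21.5 = 1
x=15: ŷ = 21 + 0.1·15 = 22.5; e = 19.5 − 22.5 = -3
x=21: ŷ = 21 + 0.1·21 = 23.1; e = 22.1 − 23.1 = -1
x=23: ŷ = 21 + 0.1·23 = 23.3; e = 24.3 − 23.3 = 1
x=25: ŷ = 21 + 0.1·25 = 23.5; e = 25 − 23.5 = 1.5

0.5, 0, 1, -3, -1, 1, 1.5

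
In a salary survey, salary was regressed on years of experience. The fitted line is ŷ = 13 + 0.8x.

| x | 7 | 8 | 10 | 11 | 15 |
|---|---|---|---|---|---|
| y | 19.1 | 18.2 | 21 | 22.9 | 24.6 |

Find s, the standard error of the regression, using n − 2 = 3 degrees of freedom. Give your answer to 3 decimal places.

x=7: ŷ = 13 + 0.8·7 = 18.6; r = 19.1 − 18.6 = 0.5
x=8: ŷ = 13 + 0.8·8 = 19.4; r = 18.2 − 19.4 = -1.2
x=10: ŷ = 13 + 0.8·10 = 21; r = 21 − 21 = 0
x=11: ŷ = 13 + 0.8·11 = 21.8; r = 22.9 − 21.8 = 1.1
x=15: ŷ = 13 + 0.8·15 = 25; r = 24.6 − 25 = -0.4
SSE = 0.25 + 1.44 + 0 + 1.21 + 0.16 = 3.06
s = √(3.06/3) = √1.02 ≈ 1.010

s = 1.010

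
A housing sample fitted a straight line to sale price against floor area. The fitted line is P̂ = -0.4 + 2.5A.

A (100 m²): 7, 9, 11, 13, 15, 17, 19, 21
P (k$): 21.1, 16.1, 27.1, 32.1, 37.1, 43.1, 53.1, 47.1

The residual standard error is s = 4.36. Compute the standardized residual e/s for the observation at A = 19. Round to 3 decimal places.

P̂ = -0.4 + 2.5·19 = 47.1
e = 53.1 − 47.1 = 6
e/s = 6 / 4.36 = 1.376

1.376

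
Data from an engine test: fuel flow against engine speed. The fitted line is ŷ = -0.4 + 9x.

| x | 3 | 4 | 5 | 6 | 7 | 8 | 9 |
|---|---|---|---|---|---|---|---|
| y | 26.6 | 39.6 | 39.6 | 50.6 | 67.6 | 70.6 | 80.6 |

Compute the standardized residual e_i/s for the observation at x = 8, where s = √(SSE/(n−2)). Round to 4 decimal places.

x=3: ŷ = -0.4 + 9·3 = 26.6; e = 26.6 − 26.6 = 0
x=4: ŷ = -0.4 + 9·4 = 35.6; e = 39.6 − 35.6 = 4
x=5: ŷ = -0.4 + 9·5 = 44.6; e = 39.6 − 44.6 = -5
x=6: ŷ = -0.4 + 9·6 = 53.6; e = 50.6 − 53.6 = -3
x=7: ŷ = -0.4 + 9·7 = 62.6; e = 67.6 − 62.6 = 5
x=8: ŷ = -0.4 + 9·8 = 71.6; e = 70.6 − 71.6 = -1
x=9: ŷ = -0.4 + 9·9 = 80.6; e = 80.6 − 80.6 = 0
SSE = 0 + 16 + 25 + 9 + 25 + 1 + 0 = 76
s = √(76/5) = 3.89872
e/s = -1 / 3.89872 = -0.2565

-0.2565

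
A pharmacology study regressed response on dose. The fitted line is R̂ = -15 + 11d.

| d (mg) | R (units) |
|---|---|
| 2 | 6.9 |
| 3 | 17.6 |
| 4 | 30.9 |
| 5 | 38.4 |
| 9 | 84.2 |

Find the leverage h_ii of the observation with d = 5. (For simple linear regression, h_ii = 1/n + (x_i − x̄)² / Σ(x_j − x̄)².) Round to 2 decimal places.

d̄ = (2 + 3 + 4 + 5 + 9)/5 = 4.6
Σ(d − d̄)² = 6.76 + 2.56 + 0.36 + 0.16 + 19.36 = 29.2
h = 1/5 + (0.4)²/29.2 = 0.2 + 0.00547945 = 0.21

h = 0.21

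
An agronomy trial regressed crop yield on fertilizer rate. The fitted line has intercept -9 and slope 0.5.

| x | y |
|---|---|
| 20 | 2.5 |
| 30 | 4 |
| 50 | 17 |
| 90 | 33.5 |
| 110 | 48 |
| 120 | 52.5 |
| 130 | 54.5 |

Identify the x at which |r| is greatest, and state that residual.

x = 90, r = -2.5

x=20: ŷ = -9 + 0.5·20 = 1; r = 2.5 − 1 = 1.5
x=30: ŷ = -9 + 0.5·30 = 6; r = 4 − 6 = -2
x=50: ŷ = -9 + 0.5·50 = 16; r = 17 − 16 = 1
x=90: ŷ = -9 + 0.5·90 = 36; r = 33.5 − 36 = -2.5
x=110: ŷ = -9 + 0.5·110 = 46; r = 48 − 46 = 2
x=120: ŷ = -9 + 0.5·120 = 51; r = 52.5 − 51 = 1.5
x=130: ŷ = -9 + 0.5·130 = 56; r = 54.5 − 56 = -1.5
Largest |r| is 2.5 at x = 90, residual -2.5.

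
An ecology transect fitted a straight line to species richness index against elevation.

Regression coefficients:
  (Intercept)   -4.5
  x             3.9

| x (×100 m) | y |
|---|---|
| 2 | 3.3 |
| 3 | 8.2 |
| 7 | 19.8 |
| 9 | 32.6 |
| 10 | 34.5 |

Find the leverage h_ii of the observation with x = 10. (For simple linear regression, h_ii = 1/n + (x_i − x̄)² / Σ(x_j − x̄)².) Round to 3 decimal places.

x̄ = (2 + 3 + 7 + 9 + 10)/5 = 6.2
Σ(x − x̄)² = 17.64 + 10.24 + 0.64 + 7.84 + 14.44 = 50.8
h = 1/5 + (3.8)²/50.8 = 0.2 + 0.284252 = 0.484

h = 0.484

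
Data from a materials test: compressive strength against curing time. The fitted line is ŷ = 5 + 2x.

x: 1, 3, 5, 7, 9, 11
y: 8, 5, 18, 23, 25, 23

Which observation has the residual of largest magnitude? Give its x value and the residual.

x=1: ŷ = 5 + 2·1 = 7; r = 8 − 7 = 1
x=3: ŷ = 5 + 2·3 = 11; r = 5 − 11 = -6
x=5: ŷ = 5 + 2·5 = 15; r = 18 − 15 = 3
x=7: ŷ = 5 + 2·7 = 19; r = 23 − 19 = 4
x=9: ŷ = 5 + 2·9 = 23; r = 25 − 23 = 2
x=11: ŷ = 5 + 2·11 = 27; r = 23 − 27 = -4
Largest |r| is 6 at x = 3, residual -6.

x = 3, r = -6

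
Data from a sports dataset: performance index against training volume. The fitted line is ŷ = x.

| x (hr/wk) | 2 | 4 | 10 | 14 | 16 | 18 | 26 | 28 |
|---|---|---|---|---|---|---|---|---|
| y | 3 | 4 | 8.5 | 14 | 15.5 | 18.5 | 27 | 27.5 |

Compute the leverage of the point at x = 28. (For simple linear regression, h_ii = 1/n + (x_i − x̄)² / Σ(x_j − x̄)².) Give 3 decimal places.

x̄ = (2 + 4 + 10 + 14 + 16 + 18 + 26 + 28)/8 = 14.75
Σ(x − x̄)² = 162.562 + 115.562 + 22.5625 + 0.5625 + 1.5625 + 10.5625 + 126.562 + 175.562 = 615.5
h = 1/8 + (13.25)²/615.5 = 0.125 + 0.285236 = 0.410

h = 0.410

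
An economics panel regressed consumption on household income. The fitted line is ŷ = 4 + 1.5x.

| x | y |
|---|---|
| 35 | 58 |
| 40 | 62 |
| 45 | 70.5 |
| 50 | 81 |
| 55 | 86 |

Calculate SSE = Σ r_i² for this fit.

SSE = 11.5

x=35: ŷ = 4 + 1.5·35 = 56.5; r = 58 − 56.5 = 1.5
x=40: ŷ = 4 + 1.5·40 = 64; r = 62 − 64 = -2
x=45: ŷ = 4 + 1.5·45 = 71.5; r = 70.5 − 71.5 = -1
x=50: ŷ = 4 + 1.5·50 = 79; r = 81 − 79 = 2
x=55: ŷ = 4 + 1.5·55 = 86.5; r = 86 − 86.5 = -0.5
SSE = 2.25 + 4 + 1 + 4 + 0.25 = 11.5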